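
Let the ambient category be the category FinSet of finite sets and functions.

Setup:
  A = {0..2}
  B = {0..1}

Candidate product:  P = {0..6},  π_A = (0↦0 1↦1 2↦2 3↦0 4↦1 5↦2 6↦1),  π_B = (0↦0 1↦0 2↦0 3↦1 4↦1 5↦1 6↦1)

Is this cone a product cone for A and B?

|A|·|B| = 3·2 = 6;  |P| = 7
  → cardinalities differ; no bijection possible.

Answer: NOT A VALID PRODUCT — |P|=7 ≠ |A|·|B|=6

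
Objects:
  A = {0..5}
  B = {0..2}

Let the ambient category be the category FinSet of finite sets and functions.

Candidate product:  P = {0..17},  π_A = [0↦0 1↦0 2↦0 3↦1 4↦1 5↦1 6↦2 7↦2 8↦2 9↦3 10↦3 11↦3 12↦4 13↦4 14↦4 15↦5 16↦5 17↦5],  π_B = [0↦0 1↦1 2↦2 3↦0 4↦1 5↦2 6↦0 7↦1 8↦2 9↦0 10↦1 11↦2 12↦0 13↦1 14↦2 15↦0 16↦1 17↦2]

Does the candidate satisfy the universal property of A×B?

|A|·|B| = 6·3 = 18;  |P| = 18
Check the pairing map k ↦ (π_A(k), π_B(k)):
  0 ↦ (0,0)
  1 ↦ (0,1)
  2 ↦ (0,2)
  3 ↦ (1,0)
  4 ↦ (1,1)
  5 ↦ (1,2)
  6 ↦ (2,0)
  7 ↦ (2,1)
  8 ↦ (2,2)
  9 ↦ (3,0)
  10 ↦ (3,1)
  11 ↦ (3,2)
  12 ↦ (4,0)
  13 ↦ (4,1)
  14 ↦ (4,2)
  15 ↦ (5,0)
  16 ↦ (5,1)
  17 ↦ (5,2)
distinct pairs in image: 18 / 18 needed
  → bijection onto A×B; projections well-typed.

Answer: VALID PRODUCT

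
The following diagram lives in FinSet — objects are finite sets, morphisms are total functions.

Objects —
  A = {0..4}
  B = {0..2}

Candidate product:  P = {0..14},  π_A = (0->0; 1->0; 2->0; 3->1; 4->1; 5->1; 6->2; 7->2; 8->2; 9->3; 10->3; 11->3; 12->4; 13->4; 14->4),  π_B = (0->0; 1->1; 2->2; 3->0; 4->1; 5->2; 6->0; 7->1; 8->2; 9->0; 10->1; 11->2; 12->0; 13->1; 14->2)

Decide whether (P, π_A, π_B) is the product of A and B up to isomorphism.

|A|·|B| = 5·3 = 15;  |P| = 15
Check the pairing map k ↦ (π_A(k), π_B(k)):
  0 -> (0,0)
  1 -> (0,1)
  2 -> (0,2)
  3 -> (1,0)
  4 -> (1,1)
  5 -> (1,2)
  6 -> (2,0)
  7 -> (2,1)
  8 -> (2,2)
  9 -> (3,0)
  10 -> (3,1)
  11 -> (3,2)
  12 -> (4,0)
  13 -> (4,1)
  14 -> (4,2)
distinct pairs in image: 15 / 15 needed
  → bijection onto A×B; projections well-typed.

Answer: VALID PRODUCT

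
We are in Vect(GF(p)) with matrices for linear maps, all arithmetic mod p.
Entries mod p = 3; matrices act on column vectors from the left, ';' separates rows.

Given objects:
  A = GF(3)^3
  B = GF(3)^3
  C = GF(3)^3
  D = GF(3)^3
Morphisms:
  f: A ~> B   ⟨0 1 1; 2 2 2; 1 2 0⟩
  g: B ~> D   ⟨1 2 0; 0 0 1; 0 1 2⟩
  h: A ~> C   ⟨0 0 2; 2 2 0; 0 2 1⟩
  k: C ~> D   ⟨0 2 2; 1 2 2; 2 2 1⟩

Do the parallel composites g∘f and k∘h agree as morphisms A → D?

Answer: DOES NOT COMMUTE

Derivation:
Path 1 = f;g:
  e0=[1,0,0] f~>[0,2,1] g~>[1,1,1]
  e1=[0,1,0] f~>[1,2,2] g~>[2,2,0]
  e2=[0,0,1] f~>[1,2,0] g~>[2,0,2]
  ⟦path⟧₁ = ⟨1 2 2; 1 2 0; 1 0 2⟩
Path 2 = h;k:
  e0=[1,0,0] h~>[0,2,0] k~>[1,1,1]
  e1=[0,1,0] h~>[0,2,2] k~>[2,2,0]
  e2=[0,0,1] h~>[2,0,1] k~>[2,1,2]
  ⟦path⟧₂ = ⟨1 2 2; 1 2 1; 1 0 2⟩
Equal? differ; not commutative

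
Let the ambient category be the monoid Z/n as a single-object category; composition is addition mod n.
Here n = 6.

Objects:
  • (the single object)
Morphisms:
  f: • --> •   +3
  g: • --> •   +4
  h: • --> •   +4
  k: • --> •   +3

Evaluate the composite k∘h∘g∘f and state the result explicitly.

  0 +3≡3 +4≡1 +4≡5 +3≡2  (mod 6)
result: +2

Answer: +2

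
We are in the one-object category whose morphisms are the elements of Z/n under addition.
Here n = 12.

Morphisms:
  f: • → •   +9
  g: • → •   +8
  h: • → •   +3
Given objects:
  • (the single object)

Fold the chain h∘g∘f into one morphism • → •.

  0 +9≡9 +8≡5 +3≡8  (mod 12)
result: +8

Answer: +8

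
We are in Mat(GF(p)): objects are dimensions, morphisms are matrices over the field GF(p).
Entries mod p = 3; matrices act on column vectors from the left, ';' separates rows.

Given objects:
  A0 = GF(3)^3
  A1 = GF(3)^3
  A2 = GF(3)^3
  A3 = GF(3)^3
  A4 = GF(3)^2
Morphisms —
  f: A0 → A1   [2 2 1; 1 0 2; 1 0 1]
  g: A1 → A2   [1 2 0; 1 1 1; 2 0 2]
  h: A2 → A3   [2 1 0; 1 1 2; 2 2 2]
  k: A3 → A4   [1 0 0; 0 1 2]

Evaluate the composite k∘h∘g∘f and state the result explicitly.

  e0=⟨1,0,0⟩ f→⟨2,1,1⟩ g→⟨1,1,0⟩ h→⟨0,2,1⟩ k→⟨0,1⟩
  e1=⟨0,1,0⟩ f→⟨2,0,0⟩ g→⟨2,2,1⟩ h→⟨0,0,1⟩ k→⟨0,2⟩
  e2=⟨0,0,1⟩ f→⟨1,2,1⟩ g→⟨2,1,1⟩ h→⟨2,2,2⟩ k→⟨2,0⟩
result: [0 0 2; 1 2 0]

Answer: [0 0 2; 1 2 0]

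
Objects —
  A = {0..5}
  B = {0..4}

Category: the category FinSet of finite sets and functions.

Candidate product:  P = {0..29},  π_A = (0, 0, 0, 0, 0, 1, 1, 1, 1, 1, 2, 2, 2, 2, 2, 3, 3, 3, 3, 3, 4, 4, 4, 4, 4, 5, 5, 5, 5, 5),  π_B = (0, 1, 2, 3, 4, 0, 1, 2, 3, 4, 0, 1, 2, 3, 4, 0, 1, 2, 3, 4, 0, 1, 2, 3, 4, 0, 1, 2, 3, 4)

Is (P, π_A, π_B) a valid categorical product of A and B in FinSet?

Answer: VALID PRODUCT

Derivation:
|A|·|B| = 6·5 = 30;  |P| = 30
Check the pairing map k ↦ (π_A(k), π_B(k)):
  0 -> (0,0)
  1 -> (0,1)
  2 -> (0,2)
  3 -> (0,3)
  4 -> (0,4)
  5 -> (1,0)
  6 -> (1,1)
  7 -> (1,2)
  8 -> (1,3)
  9 -> (1,4)
  10 -> (2,0)
  11 -> (2,1)
  12 -> (2,2)
  13 -> (2,3)
  14 -> (2,4)
  15 -> (3,0)
  16 -> (3,1)
  17 -> (3,2)
  18 -> (3,3)
  19 -> (3,4)
  20 -> (4,0)
  21 -> (4,1)
  22 -> (4,2)
  23 -> (4,3)
  24 -> (4,4)
  25 -> (5,0)
  26 -> (5,1)
  27 -> (5,2)
  28 -> (5,3)
  29 -> (5,4)
distinct pairs in image: 30 / 30 needed
  → bijection onto A×B; projections well-typed.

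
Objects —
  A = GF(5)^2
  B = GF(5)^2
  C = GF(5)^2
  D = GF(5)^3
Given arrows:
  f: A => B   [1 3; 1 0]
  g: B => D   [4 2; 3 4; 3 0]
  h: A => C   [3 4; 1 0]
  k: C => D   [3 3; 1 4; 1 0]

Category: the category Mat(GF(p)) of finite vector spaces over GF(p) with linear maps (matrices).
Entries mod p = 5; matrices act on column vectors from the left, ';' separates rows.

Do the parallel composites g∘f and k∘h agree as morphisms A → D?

Answer: DOES NOT COMMUTE

Trace:
Path 1 = f;g:
  e0=[1,0] f=>[1,1] g=>[1,2,3]
  e1=[0,1] f=>[3,0] g=>[2,4,4]
  ⟦path⟧₁ = [1 2; 2 4; 3 4]
Path 2 = h;k:
  e0=[1,0] h=>[3,1] k=>[2,2,3]
  e1=[0,1] h=>[4,0] k=>[2,4,4]
  ⟦path⟧₂ = [2 2; 2 4; 3 4]
Equal? NO — does not commute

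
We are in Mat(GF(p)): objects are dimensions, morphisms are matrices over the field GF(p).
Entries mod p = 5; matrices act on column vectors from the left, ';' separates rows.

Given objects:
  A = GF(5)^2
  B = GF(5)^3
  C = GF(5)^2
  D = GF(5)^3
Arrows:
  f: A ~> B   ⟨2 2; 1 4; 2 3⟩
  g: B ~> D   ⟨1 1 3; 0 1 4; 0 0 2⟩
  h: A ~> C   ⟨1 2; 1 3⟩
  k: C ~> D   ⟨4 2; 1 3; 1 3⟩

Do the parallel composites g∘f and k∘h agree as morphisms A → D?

Along f;g (path 1):
  e0=[1,0] f~>[2,1,2] g~>[4,4,4]
  e1=[0,1] f~>[2,4,3] g~>[0,1,1]
  result₁ = ⟨4 0; 4 1; 4 1⟩
Along h;k (path 2):
  e0=[1,0] h~>[1,1] k~>[1,4,4]
  e1=[0,1] h~>[2,3] k~>[4,1,1]
  result₂ = ⟨1 4; 4 1; 4 1⟩
Equal? differ; not commutative

Answer: DOES NOT COMMUTE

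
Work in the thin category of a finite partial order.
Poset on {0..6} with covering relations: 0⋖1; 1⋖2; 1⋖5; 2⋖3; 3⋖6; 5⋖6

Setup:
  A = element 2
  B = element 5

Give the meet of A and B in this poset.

Answer: A∧B = 1

Derivation:
Common predecessors of 2,5: {0,1}
  0 ⊑ 1
  1 ⊑ 1
glb = 1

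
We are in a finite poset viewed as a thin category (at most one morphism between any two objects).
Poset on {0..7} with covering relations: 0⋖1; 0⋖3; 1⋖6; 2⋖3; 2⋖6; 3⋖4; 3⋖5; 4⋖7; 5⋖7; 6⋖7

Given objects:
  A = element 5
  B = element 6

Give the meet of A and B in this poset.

Common predecessors of 5,6: {0,2}
  maximal lower bounds 0 and 2 are incomparable: neither 0<=2 nor 2<=0
→ no greatest lower bound exists

Answer: NO MEET EXISTS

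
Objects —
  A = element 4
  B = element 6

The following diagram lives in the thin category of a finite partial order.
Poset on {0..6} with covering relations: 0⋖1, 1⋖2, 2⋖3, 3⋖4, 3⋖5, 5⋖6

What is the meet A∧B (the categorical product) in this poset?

Answer: A∧B = 3

Trace:
Common predecessors of 4,6: {0,1,2,3}
  0 ≤ 3
  1 ≤ 3
  2 ≤ 3
  3 ≤ 3
glb = 3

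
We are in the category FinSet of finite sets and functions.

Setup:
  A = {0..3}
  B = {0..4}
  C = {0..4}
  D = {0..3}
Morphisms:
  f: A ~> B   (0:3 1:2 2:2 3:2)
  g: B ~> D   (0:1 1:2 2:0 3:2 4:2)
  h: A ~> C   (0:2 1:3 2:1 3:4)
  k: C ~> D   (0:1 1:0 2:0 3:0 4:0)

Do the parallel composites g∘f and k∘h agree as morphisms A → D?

Along f;g (path 1):
  0 f~>3 g~>2
  1 f~>2 g~>0
  2 f~>2 g~>0
  3 f~>2 g~>0
  ⟦path⟧₁ = (0:2 1:0 2:0 3:0)
Along h;k (path 2):
  0 h~>2 k~>0
  1 h~>3 k~>0
  2 h~>1 k~>0
  3 h~>4 k~>0
  ⟦path⟧₂ = (0:0 1:0 2:0 3:0)
Equal? NO — does not commute

Answer: DOES NOT COMMUTE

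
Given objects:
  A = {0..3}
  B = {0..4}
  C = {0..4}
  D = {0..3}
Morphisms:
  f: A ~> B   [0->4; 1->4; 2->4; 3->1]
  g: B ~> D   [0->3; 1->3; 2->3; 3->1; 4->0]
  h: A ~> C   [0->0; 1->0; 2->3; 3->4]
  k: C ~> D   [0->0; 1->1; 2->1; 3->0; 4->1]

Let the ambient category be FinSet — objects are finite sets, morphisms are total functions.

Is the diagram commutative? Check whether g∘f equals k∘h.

Answer: DOES NOT COMMUTE

Derivation:
Along f;g (path 1):
  0 f~>4 g~>0
  1 f~>4 g~>0
  2 f~>4 g~>0
  3 f~>1 g~>3
  result₁ = [0->0; 1->0; 2->0; 3->3]
Along h;k (path 2):
  0 h~>0 k~>0
  1 h~>0 k~>0
  2 h~>3 k~>0
  3 h~>4 k~>1
  result₂ = [0->0; 1->0; 2->0; 3->1]
Equal? distinct morphisms ✗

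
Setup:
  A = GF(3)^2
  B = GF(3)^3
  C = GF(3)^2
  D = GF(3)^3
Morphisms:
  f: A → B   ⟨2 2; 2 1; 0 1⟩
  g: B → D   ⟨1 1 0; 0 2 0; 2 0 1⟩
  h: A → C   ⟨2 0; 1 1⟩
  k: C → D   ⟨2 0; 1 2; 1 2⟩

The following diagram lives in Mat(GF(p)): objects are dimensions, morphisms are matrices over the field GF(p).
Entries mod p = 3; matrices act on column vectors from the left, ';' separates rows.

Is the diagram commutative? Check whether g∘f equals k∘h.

Answer: COMMUTES

Trace:
Along f;g (path 1):
  e0=⟨1,0⟩ f→⟨2,2,0⟩ g→⟨1,1,1⟩
  e1=⟨0,1⟩ f→⟨2,1,1⟩ g→⟨0,2,2⟩
  result₁ = ⟨1 0; 1 2; 1 2⟩
Along h;k (path 2):
  e0=⟨1,0⟩ h→⟨2,1⟩ k→⟨1,1,1⟩
  e1=⟨0,1⟩ h→⟨0,1⟩ k→⟨0,2,2⟩
  result₂ = ⟨1 0; 1 2; 1 2⟩
Equal? same morphism ✓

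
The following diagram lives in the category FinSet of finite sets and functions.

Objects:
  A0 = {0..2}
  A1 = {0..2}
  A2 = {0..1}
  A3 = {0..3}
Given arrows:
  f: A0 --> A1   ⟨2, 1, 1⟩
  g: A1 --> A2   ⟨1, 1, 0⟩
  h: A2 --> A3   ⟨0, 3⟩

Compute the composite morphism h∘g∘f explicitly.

Answer: ⟨0, 3, 3⟩

Trace:
  0 f-->2 g-->0 h-->0
  1 f-->1 g-->1 h-->3
  2 f-->1 g-->1 h-->3
⟦path⟧: ⟨0, 3, 3⟩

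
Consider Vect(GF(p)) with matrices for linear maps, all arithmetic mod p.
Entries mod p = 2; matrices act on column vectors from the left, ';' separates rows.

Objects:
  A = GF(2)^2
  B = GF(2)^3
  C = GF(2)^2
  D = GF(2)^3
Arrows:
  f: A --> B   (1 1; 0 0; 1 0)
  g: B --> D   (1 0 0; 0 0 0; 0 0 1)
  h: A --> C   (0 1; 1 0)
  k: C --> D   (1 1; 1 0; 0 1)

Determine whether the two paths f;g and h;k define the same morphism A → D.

Answer: DOES NOT COMMUTE

Trace:
Along f;g (path 1):
  e0=[1,0] f-->[1,0,1] g-->[1,0,1]
  e1=[0,1] f-->[1,0,0] g-->[1,0,0]
  composite₁ = (1 1; 0 0; 1 0)
Along h;k (path 2):
  e0=[1,0] h-->[0,1] k-->[1,0,1]
  e1=[0,1] h-->[1,0] k-->[1,1,0]
  composite₂ = (1 1; 0 1; 1 0)
Equal? distinct morphisms ✗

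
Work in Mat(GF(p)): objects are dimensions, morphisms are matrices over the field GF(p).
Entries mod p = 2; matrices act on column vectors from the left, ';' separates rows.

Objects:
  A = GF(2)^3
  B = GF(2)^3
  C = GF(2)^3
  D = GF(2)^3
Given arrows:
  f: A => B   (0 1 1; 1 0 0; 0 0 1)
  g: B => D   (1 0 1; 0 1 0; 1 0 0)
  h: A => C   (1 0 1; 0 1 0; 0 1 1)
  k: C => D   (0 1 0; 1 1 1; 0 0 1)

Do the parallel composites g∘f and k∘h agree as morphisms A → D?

Answer: COMMUTES

Trace:
1) trace f;g:
  e0=(1,0,0) f=>(0,1,0) g=>(0,1,0)
  e1=(0,1,0) f=>(1,0,0) g=>(1,0,1)
  e2=(0,0,1) f=>(1,0,1) g=>(0,0,1)
  composite₁ = (0 1 0; 1 0 0; 0 1 1)
2) trace h;k:
  e0=(1,0,0) h=>(1,0,0) k=>(0,1,0)
  e1=(0,1,0) h=>(0,1,1) k=>(1,0,1)
  e2=(0,0,1) h=>(1,0,1) k=>(0,0,1)
  composite₂ = (0 1 0; 1 0 0; 0 1 1)
Equal? YES — commutes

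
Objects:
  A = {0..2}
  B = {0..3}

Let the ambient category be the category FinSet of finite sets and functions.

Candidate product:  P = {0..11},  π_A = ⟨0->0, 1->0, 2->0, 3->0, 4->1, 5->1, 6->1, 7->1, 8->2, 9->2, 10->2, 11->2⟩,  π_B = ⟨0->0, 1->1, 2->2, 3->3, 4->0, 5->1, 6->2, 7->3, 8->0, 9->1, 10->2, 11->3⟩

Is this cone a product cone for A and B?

Answer: VALID PRODUCT

Derivation:
|A|·|B| = 3·4 = 12;  |P| = 12
Check the pairing map k ↦ (π_A(k), π_B(k)):
  0 -> (0,0)
  1 -> (0,1)
  2 -> (0,2)
  3 -> (0,3)
  4 -> (1,0)
  5 -> (1,1)
  6 -> (1,2)
  7 -> (1,3)
  8 -> (2,0)
  9 -> (2,1)
  10 -> (2,2)
  11 -> (2,3)
distinct pairs in image: 12 / 12 needed
  → bijection onto A×B; projections well-typed.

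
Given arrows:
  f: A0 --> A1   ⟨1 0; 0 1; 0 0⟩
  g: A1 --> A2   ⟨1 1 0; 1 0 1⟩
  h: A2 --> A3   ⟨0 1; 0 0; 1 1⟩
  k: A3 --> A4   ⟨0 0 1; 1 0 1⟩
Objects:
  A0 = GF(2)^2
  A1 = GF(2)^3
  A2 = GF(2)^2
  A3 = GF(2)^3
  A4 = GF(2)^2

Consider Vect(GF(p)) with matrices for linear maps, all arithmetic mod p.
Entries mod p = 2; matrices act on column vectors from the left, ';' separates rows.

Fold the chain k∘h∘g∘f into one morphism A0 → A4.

Answer: ⟨0 1; 1 1⟩

Derivation:
  e0=⟨1,0⟩ f-->⟨1,0,0⟩ g-->⟨1,1⟩ h-->⟨1,0,0⟩ k-->⟨0,1⟩
  e1=⟨0,1⟩ f-->⟨0,1,0⟩ g-->⟨1,0⟩ h-->⟨0,0,1⟩ k-->⟨1,1⟩
composite: ⟨0 1; 1 1⟩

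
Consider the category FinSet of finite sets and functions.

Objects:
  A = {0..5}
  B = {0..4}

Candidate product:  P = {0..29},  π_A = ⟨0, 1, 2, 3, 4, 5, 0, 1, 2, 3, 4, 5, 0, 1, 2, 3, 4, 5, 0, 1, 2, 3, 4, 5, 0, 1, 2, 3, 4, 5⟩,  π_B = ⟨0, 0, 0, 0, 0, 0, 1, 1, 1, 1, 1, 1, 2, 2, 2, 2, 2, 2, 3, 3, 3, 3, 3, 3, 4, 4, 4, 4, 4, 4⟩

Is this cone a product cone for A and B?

|A|·|B| = 6·5 = 30;  |P| = 30
Check the pairing map k ↦ (π_A(k), π_B(k)):
  0 : (0,0)
  1 : (1,0)
  2 : (2,0)
  3 : (3,0)
  4 : (4,0)
  5 : (5,0)
  6 : (0,1)
  7 : (1,1)
  8 : (2,1)
  9 : (3,1)
  10 : (4,1)
  11 : (5,1)
  12 : (0,2)
  13 : (1,2)
  14 : (2,2)
  15 : (3,2)
  16 : (4,2)
  17 : (5,2)
  18 : (0,3)
  19 : (1,3)
  20 : (2,3)
  21 : (3,3)
  22 : (4,3)
  23 : (5,3)
  24 : (0,4)
  25 : (1,4)
  26 : (2,4)
  27 : (3,4)
  28 : (4,4)
  29 : (5,4)
distinct pairs in image: 30 / 30 needed
  → bijection onto A×B; projections well-typed.

Answer: VALID PRODUCT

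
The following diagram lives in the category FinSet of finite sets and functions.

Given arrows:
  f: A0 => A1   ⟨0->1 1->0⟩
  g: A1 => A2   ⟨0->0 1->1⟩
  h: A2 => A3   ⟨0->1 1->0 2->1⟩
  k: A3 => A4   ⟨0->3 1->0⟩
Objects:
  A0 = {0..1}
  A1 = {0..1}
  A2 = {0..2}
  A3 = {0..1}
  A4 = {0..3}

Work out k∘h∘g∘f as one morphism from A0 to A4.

Answer: ⟨0->3 1->0⟩

Derivation:
  0 f=>1 g=>1 h=>0 k=>3
  1 f=>0 g=>0 h=>1 k=>0
composite: ⟨0->3 1->0⟩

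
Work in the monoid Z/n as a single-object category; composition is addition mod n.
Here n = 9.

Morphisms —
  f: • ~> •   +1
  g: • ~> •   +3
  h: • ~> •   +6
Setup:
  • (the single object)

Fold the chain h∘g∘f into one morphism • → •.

Answer: +1

Trace:
  0 +1≡1 +3≡4 +6≡1  (mod 9)
⟦path⟧: +1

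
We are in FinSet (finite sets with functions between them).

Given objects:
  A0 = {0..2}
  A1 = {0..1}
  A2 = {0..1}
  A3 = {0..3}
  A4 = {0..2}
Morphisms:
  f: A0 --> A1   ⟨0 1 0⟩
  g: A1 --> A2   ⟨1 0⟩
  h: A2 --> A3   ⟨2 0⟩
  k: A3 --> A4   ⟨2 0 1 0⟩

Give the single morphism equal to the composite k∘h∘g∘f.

  0 f-->0 g-->1 h-->0 k-->2
  1 f-->1 g-->0 h-->2 k-->1
  2 f-->0 g-->1 h-->0 k-->2
composite: ⟨2 1 2⟩

Answer: ⟨2 1 2⟩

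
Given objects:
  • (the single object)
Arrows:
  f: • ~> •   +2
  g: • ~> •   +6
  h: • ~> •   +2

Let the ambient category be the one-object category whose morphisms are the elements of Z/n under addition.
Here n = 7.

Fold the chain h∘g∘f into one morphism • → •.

  0 +2≡2 +6≡1 +2≡3  (mod 7)
⟦path⟧: +3

Answer: +3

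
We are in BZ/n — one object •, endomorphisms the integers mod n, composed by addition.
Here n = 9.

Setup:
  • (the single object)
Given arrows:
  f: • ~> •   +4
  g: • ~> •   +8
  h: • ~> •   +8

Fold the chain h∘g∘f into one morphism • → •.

  0 +4≡4 +8≡3 +8≡2  (mod 9)
⟦path⟧: +2

Answer: +2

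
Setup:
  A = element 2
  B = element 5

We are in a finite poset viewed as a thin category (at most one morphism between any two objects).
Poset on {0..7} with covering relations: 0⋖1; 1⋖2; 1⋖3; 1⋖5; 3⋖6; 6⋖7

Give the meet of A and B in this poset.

Common predecessors of 2,5: {0,1}
  0 ≤ 1
  1 ≤ 1
glb = 1

Answer: A∧B = 1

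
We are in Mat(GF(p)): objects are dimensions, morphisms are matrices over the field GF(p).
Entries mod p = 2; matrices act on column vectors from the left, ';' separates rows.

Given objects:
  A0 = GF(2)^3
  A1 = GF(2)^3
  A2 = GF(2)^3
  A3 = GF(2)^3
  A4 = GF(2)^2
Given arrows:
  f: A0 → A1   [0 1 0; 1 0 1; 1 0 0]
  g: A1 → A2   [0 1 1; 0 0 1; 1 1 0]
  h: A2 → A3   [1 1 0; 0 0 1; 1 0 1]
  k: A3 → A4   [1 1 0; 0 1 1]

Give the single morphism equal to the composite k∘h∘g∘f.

Answer: [0 1 0; 0 0 1]

Work:
  e0=⟨1,0,0⟩ f→⟨0,1,1⟩ g→⟨0,1,1⟩ h→⟨1,1,1⟩ k→⟨0,0⟩
  e1=⟨0,1,0⟩ f→⟨1,0,0⟩ g→⟨0,0,1⟩ h→⟨0,1,1⟩ k→⟨1,0⟩
  e2=⟨0,0,1⟩ f→⟨0,1,0⟩ g→⟨1,0,1⟩ h→⟨1,1,0⟩ k→⟨0,1⟩
composite: [0 1 0; 0 0 1]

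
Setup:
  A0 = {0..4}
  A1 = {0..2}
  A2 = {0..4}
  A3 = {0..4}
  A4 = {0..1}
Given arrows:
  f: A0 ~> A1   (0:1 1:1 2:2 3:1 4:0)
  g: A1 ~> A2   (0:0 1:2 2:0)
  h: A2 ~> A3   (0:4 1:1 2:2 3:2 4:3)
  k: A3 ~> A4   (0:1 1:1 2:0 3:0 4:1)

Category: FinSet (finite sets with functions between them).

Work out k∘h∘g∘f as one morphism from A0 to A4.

Answer: (0:0 1:0 2:1 3:0 4:1)

Work:
  0 f~>1 g~>2 h~>2 k~>0
  1 f~>1 g~>2 h~>2 k~>0
  2 f~>2 g~>0 h~>4 k~>1
  3 f~>1 g~>2 h~>2 k~>0
  4 f~>0 g~>0 h~>4 k~>1
result: (0:0 1:0 2:1 3:0 4:1)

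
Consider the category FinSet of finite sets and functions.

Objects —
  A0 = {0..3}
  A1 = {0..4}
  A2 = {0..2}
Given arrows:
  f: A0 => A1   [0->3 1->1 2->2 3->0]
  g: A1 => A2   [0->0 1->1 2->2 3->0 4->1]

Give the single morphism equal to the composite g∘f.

Answer: [0->0 1->1 2->2 3->0]

Trace:
  0 f=>3 g=>0
  1 f=>1 g=>1
  2 f=>2 g=>2
  3 f=>0 g=>0
⟦path⟧: [0->0 1->1 2->2 3->0]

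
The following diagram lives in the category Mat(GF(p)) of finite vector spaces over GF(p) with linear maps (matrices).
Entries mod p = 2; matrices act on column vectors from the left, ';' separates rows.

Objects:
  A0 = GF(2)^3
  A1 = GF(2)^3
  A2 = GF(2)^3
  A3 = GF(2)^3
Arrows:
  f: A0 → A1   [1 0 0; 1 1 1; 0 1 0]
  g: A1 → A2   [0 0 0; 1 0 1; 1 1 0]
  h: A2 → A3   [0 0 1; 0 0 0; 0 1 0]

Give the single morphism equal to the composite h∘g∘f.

  e0=[1,0,0] f→[1,1,0] g→[0,1,0] h→[0,0,1]
  e1=[0,1,0] f→[0,1,1] g→[0,1,1] h→[1,0,1]
  e2=[0,0,1] f→[0,1,0] g→[0,0,1] h→[1,0,0]
result: [0 1 1; 0 0 0; 1 1 0]

Answer: [0 1 1; 0 0 0; 1 1 0]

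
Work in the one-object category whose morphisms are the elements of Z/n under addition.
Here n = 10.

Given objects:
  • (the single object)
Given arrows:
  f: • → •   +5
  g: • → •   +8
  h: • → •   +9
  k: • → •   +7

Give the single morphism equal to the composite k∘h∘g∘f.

  0 +5≡5 +8≡3 +9≡2 +7≡9  (mod 10)
composite: +9

Answer: +9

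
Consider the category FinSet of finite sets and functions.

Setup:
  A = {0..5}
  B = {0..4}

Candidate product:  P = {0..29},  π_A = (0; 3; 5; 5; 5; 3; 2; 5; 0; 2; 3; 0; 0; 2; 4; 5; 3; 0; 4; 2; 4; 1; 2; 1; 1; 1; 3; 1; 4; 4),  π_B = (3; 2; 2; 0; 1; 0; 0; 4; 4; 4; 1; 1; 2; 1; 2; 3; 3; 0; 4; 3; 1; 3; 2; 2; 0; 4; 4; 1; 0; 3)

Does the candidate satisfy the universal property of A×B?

Answer: VALID PRODUCT

Trace:
|A|·|B| = 6·5 = 30;  |P| = 30
Check the pairing map k ↦ (π_A(k), π_B(k)):
  0 ↦ (0,3)
  1 ↦ (3,2)
  2 ↦ (5,2)
  3 ↦ (5,0)
  4 ↦ (5,1)
  5 ↦ (3,0)
  6 ↦ (2,0)
  7 ↦ (5,4)
  8 ↦ (0,4)
  9 ↦ (2,4)
  10 ↦ (3,1)
  11 ↦ (0,1)
  12 ↦ (0,2)
  13 ↦ (2,1)
  14 ↦ (4,2)
  15 ↦ (5,3)
  16 ↦ (3,3)
  17 ↦ (0,0)
  18 ↦ (4,4)
  19 ↦ (2,3)
  20 ↦ (4,1)
  21 ↦ (1,3)
  22 ↦ (2,2)
  23 ↦ (1,2)
  24 ↦ (1,0)
  25 ↦ (1,4)
  26 ↦ (3,4)
  27 ↦ (1,1)
  28 ↦ (4,0)
  29 ↦ (4,3)
distinct pairs in image: 30 / 30 needed
  → bijection onto A×B; projections well-typed.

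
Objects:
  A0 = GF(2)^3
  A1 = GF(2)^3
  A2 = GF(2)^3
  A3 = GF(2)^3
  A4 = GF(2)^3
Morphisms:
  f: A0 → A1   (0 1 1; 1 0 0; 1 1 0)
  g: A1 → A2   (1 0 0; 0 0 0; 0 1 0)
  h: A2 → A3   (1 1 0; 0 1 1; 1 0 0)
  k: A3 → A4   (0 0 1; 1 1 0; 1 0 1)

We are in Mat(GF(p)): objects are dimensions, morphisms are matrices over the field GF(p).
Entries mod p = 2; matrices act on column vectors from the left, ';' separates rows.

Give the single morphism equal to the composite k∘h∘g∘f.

Answer: (0 1 1; 1 1 1; 0 0 0)

Work:
  e0=(1,0,0) f→(0,1,1) g→(0,0,1) h→(0,1,0) k→(0,1,0)
  e1=(0,1,0) f→(1,0,1) g→(1,0,0) h→(1,0,1) k→(1,1,0)
  e2=(0,0,1) f→(1,0,0) g→(1,0,0) h→(1,0,1) k→(1,1,0)
result: (0 1 1; 1 1 1; 0 0 0)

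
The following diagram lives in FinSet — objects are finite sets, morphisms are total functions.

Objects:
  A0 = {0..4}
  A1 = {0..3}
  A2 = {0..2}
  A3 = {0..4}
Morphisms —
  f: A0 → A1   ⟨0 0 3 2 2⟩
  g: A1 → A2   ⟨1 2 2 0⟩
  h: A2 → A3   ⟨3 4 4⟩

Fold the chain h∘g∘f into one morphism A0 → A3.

Answer: ⟨4 4 3 4 4⟩

Derivation:
  0 f→0 g→1 h→4
  1 f→0 g→1 h→4
  2 f→3 g→0 h→3
  3 f→2 g→2 h→4
  4 f→2 g→2 h→4
composite: ⟨4 4 3 4 4⟩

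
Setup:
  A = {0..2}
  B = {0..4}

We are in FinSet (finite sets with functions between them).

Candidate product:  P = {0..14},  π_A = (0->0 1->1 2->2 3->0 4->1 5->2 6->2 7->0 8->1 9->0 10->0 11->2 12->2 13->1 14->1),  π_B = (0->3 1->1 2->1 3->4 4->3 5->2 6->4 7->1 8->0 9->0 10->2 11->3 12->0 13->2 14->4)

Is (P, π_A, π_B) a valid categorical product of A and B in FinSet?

Answer: VALID PRODUCT

Derivation:
|A|·|B| = 3·5 = 15;  |P| = 15
Check the pairing map k ↦ (π_A(k), π_B(k)):
  0 -> (0,3)
  1 -> (1,1)
  2 -> (2,1)
  3 -> (0,4)
  4 -> (1,3)
  5 -> (2,2)
  6 -> (2,4)
  7 -> (0,1)
  8 -> (1,0)
  9 -> (0,0)
  10 -> (0,2)
  11 -> (2,3)
  12 -> (2,0)
  13 -> (1,2)
  14 -> (1,4)
distinct pairs in image: 15 / 15 needed
  → bijection onto A×B; projections well-typed.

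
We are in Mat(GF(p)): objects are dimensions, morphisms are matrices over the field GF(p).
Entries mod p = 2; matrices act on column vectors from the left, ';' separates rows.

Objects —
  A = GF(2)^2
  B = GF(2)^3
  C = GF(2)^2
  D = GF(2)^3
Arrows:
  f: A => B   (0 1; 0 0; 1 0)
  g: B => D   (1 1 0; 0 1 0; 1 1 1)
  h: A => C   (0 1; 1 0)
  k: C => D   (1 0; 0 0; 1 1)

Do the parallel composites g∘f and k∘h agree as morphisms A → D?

Path 1 = f;g:
  e0=(1,0) f=>(0,0,1) g=>(0,0,1)
  e1=(0,1) f=>(1,0,0) g=>(1,0,1)
  result₁ = (0 1; 0 0; 1 1)
Path 2 = h;k:
  e0=(1,0) h=>(0,1) k=>(0,0,1)
  e1=(0,1) h=>(1,0) k=>(1,0,1)
  result₂ = (0 1; 0 0; 1 1)
Equal? equal; square commutes

Answer: COMMUTES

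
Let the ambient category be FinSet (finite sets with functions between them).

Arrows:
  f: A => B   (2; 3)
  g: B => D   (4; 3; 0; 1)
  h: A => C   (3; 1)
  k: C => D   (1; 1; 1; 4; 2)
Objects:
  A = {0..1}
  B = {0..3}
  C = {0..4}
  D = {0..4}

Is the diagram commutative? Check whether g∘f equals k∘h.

Answer: DOES NOT COMMUTE

Trace:
1) trace f;g:
  0 f=>2 g=>0
  1 f=>3 g=>1
  result₁ = (0; 1)
2) trace h;k:
  0 h=>3 k=>4
  1 h=>1 k=>1
  result₂ = (4; 1)
Equal? NO — does not commute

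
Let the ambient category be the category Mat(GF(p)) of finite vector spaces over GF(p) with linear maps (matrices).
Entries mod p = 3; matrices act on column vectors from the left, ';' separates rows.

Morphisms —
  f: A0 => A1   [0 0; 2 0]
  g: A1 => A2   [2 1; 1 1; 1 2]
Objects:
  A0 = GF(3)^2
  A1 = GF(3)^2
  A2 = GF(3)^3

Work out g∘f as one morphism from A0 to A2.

  e0=⟨1,0⟩ f=>⟨0,2⟩ g=>⟨2,2,1⟩
  e1=⟨0,1⟩ f=>⟨0,0⟩ g=>⟨0,0,0⟩
⟦path⟧: [2 0; 2 0; 1 0]

Answer: [2 0; 2 0; 1 0]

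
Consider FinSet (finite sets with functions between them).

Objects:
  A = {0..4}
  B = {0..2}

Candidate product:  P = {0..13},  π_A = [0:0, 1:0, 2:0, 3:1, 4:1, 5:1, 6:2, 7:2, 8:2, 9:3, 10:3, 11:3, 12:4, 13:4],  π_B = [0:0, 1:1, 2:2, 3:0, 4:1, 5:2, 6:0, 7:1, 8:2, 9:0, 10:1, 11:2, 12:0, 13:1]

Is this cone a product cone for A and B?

|A|·|B| = 5·3 = 15;  |P| = 14
  → cardinalities differ; no bijection possible.

Answer: NOT A VALID PRODUCT — |P|=14 ≠ |A|·|B|=15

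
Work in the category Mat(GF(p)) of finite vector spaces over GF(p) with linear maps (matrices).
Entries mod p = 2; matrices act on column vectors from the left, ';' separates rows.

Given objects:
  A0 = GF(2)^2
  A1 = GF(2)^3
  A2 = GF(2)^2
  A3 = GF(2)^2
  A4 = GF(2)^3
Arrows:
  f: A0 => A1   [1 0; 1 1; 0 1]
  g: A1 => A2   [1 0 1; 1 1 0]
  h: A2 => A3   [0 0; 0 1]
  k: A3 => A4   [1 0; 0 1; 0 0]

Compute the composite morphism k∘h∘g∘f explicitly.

Answer: [0 0; 0 1; 0 0]

Derivation:
  e0=⟨1,0⟩ f=>⟨1,1,0⟩ g=>⟨1,0⟩ h=>⟨0,0⟩ k=>⟨0,0,0⟩
  e1=⟨0,1⟩ f=>⟨0,1,1⟩ g=>⟨1,1⟩ h=>⟨0,1⟩ k=>⟨0,1,0⟩
composite: [0 0; 0 1; 0 0]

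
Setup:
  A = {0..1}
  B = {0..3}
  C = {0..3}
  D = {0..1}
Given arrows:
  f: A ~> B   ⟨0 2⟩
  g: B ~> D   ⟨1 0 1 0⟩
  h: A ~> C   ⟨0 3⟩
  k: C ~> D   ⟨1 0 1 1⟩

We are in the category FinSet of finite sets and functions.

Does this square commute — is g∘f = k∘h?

Along f;g (path 1):
  0 f~>0 g~>1
  1 f~>2 g~>1
  composite₁ = ⟨1 1⟩
Along h;k (path 2):
  0 h~>0 k~>1
  1 h~>3 k~>1
  composite₂ = ⟨1 1⟩
Equal? YES — commutes

Answer: COMMUTES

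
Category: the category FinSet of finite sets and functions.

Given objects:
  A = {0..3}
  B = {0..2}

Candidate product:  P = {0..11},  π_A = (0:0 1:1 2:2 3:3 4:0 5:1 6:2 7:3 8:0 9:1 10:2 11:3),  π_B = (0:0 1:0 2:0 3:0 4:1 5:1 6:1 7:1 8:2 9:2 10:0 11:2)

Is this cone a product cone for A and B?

Answer: NOT A VALID PRODUCT — duplicate pair at indices 2,10

Derivation:
|A|·|B| = 4·3 = 12;  |P| = 12
Check the pairing map k ↦ (π_A(k), π_B(k)):
  0 : (0,0)
  1 : (1,0)
  2 : (2,0)
  3 : (3,0)
  4 : (0,1)
  5 : (1,1)
  6 : (2,1)
  7 : (3,1)
  8 : (0,2)
  9 : (1,2)
  10 : (2,0)  ✗ repeats pair of k=2
  11 : (3,2)
distinct pairs in image: 11 / 12 needed
  → (2,0) hit at k=2 and k=10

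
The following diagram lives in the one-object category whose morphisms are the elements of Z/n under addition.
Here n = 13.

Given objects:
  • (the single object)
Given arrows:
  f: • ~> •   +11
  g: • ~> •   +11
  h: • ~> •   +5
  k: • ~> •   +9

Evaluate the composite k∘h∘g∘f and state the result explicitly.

  0 +11≡11 +11≡9 +5≡1 +9≡10  (mod 13)
⟦path⟧: +10

Answer: +10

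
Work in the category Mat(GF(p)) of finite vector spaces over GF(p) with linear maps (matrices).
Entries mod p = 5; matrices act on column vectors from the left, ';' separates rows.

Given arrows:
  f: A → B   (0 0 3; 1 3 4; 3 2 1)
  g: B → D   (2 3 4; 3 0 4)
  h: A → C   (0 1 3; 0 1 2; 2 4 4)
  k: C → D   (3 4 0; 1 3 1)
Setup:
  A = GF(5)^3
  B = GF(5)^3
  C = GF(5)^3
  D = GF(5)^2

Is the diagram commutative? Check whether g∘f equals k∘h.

Answer: COMMUTES

Work:
Path 1 = f;g:
  e0=[1,0,0] f→[0,1,3] g→[0,2]
  e1=[0,1,0] f→[0,3,2] g→[2,3]
  e2=[0,0,1] f→[3,4,1] g→[2,3]
  result₁ = (0 2 2; 2 3 3)
Path 2 = h;k:
  e0=[1,0,0] h→[0,0,2] k→[0,2]
  e1=[0,1,0] h→[1,1,4] k→[2,3]
  e2=[0,0,1] h→[3,2,4] k→[2,3]
  result₂ = (0 2 2; 2 3 3)
Equal? same morphism ✓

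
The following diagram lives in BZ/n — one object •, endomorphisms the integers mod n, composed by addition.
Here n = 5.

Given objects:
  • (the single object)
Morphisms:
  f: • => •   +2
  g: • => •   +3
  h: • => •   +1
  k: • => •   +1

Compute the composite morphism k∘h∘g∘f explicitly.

Answer: +2

Trace:
  0 +2≡2 +3≡0 +1≡1 +1≡2  (mod 5)
result: +2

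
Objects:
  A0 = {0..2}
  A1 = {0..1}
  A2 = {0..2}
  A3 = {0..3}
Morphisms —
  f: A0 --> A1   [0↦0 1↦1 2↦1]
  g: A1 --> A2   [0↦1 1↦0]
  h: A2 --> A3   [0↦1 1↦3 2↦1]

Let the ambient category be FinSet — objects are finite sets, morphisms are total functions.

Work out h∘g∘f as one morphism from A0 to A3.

Answer: [0↦3 1↦1 2↦1]

Derivation:
  0 f-->0 g-->1 h-->3
  1 f-->1 g-->0 h-->1
  2 f-->1 g-->0 h-->1
composite: [0↦3 1↦1 2↦1]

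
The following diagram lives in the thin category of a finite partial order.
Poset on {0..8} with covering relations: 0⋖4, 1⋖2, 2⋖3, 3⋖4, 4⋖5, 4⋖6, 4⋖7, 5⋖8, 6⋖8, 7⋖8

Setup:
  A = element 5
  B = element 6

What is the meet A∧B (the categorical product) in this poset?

Answer: A∧B = 4

Trace:
Common predecessors of 5,6: {0,1,2,3,4}
  0 ≤ 4
  1 ≤ 4
  2 ≤ 4
  3 ≤ 4
  4 ≤ 4
glb = 4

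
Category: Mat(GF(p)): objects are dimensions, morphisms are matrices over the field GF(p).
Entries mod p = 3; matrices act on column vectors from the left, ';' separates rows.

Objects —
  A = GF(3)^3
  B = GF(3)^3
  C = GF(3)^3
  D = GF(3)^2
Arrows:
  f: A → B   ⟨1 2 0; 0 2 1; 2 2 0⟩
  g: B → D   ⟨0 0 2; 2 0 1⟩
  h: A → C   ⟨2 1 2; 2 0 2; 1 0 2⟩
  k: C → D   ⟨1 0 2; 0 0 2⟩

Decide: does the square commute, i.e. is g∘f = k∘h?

Along f;g (path 1):
  e0=[1,0,0] f→[1,0,2] g→[1,1]
  e1=[0,1,0] f→[2,2,2] g→[1,0]
  e2=[0,0,1] f→[0,1,0] g→[0,0]
  result₁ = ⟨1 1 0; 1 0 0⟩
Along h;k (path 2):
  e0=[1,0,0] h→[2,2,1] k→[1,2]
  e1=[0,1,0] h→[1,0,0] k→[1,0]
  e2=[0,0,1] h→[2,2,2] k→[0,1]
  result₂ = ⟨1 1 0; 2 0 1⟩
Equal? distinct morphisms ✗

Answer: DOES NOT COMMUTE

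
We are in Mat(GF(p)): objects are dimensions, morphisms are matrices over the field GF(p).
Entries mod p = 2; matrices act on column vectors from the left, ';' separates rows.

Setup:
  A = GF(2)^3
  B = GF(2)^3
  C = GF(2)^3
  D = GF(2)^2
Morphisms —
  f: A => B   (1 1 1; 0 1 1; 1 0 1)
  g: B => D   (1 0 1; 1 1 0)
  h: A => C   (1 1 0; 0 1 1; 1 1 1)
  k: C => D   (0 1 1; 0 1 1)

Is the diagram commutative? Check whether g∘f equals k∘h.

Answer: DOES NOT COMMUTE

Trace:
1) trace f;g:
  e0=(1,0,0) f=>(1,0,1) g=>(0,1)
  e1=(0,1,0) f=>(1,1,0) g=>(1,0)
  e2=(0,0,1) f=>(1,1,1) g=>(0,0)
  composite₁ = (0 1 0; 1 0 0)
2) trace h;k:
  e0=(1,0,0) h=>(1,0,1) k=>(1,1)
  e1=(0,1,0) h=>(1,1,1) k=>(0,0)
  e2=(0,0,1) h=>(0,1,1) k=>(0,0)
  composite₂ = (1 0 0; 1 0 0)
Equal? distinct morphisms ✗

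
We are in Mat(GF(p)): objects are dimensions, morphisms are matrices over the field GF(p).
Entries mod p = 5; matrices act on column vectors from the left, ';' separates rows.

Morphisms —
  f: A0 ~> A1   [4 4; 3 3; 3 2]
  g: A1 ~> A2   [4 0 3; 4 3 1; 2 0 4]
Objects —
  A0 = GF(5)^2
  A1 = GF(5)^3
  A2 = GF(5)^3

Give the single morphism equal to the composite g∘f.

Answer: [0 2; 3 2; 0 1]

Trace:
  e0=[1,0] f~>[4,3,3] g~>[0,3,0]
  e1=[0,1] f~>[4,3,2] g~>[2,2,1]
⟦path⟧: [0 2; 3 2; 0 1]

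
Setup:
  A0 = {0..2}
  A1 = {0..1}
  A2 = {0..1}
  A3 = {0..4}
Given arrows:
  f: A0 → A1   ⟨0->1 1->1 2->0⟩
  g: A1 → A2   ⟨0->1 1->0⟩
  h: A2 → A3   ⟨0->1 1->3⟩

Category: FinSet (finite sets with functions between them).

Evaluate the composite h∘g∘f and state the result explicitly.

Answer: ⟨0->1 1->1 2->3⟩

Derivation:
  0 f→1 g→0 h→1
  1 f→1 g→0 h→1
  2 f→0 g→1 h→3
result: ⟨0->1 1->1 2->3⟩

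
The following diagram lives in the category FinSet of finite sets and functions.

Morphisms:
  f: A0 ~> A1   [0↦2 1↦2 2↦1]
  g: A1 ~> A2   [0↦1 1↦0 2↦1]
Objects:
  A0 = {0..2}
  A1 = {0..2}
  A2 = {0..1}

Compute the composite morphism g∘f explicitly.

Answer: [0↦1 1↦1 2↦0]

Work:
  0 f~>2 g~>1
  1 f~>2 g~>1
  2 f~>1 g~>0
result: [0↦1 1↦1 2↦0]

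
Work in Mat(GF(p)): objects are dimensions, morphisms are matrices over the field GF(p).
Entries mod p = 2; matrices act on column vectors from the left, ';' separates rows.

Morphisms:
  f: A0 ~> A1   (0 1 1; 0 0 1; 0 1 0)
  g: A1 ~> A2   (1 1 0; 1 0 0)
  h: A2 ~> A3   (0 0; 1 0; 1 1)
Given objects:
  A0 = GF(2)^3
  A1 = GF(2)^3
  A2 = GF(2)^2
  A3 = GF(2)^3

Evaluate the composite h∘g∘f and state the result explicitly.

Answer: (0 0 0; 0 1 0; 0 0 1)

Trace:
  e0=⟨1,0,0⟩ f~>⟨0,0,0⟩ g~>⟨0,0⟩ h~>⟨0,0,0⟩
  e1=⟨0,1,0⟩ f~>⟨1,0,1⟩ g~>⟨1,1⟩ h~>⟨0,1,0⟩
  e2=⟨0,0,1⟩ f~>⟨1,1,0⟩ g~>⟨0,1⟩ h~>⟨0,0,1⟩
composite: (0 0 0; 0 1 0; 0 0 1)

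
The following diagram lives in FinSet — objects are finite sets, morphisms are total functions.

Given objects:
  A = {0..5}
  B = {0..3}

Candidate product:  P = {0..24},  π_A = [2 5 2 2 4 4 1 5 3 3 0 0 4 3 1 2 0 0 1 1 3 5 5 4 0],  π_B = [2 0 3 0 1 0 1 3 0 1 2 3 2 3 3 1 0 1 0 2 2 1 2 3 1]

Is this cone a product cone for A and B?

Answer: NOT A VALID PRODUCT — |P|=25 ≠ |A|·|B|=24

Derivation:
|A|·|B| = 6·4 = 24;  |P| = 25
  → cardinalities differ; no bijection possible.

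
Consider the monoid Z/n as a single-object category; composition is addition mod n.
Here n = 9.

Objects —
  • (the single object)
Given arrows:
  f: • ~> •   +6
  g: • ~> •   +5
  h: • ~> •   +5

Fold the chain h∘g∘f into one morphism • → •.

Answer: +7

Work:
  0 +6≡6 +5≡2 +5≡7  (mod 9)
composite: +7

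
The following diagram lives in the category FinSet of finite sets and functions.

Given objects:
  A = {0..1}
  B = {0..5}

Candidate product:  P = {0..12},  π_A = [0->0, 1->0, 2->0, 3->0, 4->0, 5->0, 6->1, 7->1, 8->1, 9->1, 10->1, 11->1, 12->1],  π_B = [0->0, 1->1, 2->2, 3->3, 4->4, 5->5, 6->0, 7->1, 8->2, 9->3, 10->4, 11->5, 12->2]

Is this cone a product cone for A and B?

|A|·|B| = 2·6 = 12;  |P| = 13
  → cardinalities differ; no bijection possible.

Answer: NOT A VALID PRODUCT — |P|=13 ≠ |A|·|B|=12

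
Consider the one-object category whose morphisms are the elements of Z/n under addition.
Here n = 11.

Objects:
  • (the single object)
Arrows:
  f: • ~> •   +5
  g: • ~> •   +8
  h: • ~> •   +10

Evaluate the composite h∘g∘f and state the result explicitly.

  0 +5≡5 +8≡2 +10≡1  (mod 11)
⟦path⟧: +1

Answer: +1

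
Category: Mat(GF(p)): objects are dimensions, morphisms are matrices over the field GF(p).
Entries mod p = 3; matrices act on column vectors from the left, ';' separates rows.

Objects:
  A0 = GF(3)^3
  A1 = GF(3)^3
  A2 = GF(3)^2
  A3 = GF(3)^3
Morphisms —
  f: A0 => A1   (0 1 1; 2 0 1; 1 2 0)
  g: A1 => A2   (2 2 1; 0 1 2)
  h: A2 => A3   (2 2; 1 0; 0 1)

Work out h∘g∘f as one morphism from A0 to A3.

  e0=⟨1,0,0⟩ f=>⟨0,2,1⟩ g=>⟨2,1⟩ h=>⟨0,2,1⟩
  e1=⟨0,1,0⟩ f=>⟨1,0,2⟩ g=>⟨1,1⟩ h=>⟨1,1,1⟩
  e2=⟨0,0,1⟩ f=>⟨1,1,0⟩ g=>⟨1,1⟩ h=>⟨1,1,1⟩
⟦path⟧: (0 1 1; 2 1 1; 1 1 1)

Answer: (0 1 1; 2 1 1; 1 1 1)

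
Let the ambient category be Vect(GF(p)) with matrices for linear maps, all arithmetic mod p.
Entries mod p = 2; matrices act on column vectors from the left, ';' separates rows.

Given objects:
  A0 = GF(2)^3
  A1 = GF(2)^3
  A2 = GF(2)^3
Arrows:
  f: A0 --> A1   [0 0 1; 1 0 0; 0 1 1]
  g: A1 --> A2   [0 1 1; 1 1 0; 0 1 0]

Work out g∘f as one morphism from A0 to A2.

  e0=(1,0,0) f-->(0,1,0) g-->(1,1,1)
  e1=(0,1,0) f-->(0,0,1) g-->(1,0,0)
  e2=(0,0,1) f-->(1,0,1) g-->(1,1,0)
⟦path⟧: [1 1 1; 1 0 1; 1 0 0]

Answer: [1 1 1; 1 0 1; 1 0 0]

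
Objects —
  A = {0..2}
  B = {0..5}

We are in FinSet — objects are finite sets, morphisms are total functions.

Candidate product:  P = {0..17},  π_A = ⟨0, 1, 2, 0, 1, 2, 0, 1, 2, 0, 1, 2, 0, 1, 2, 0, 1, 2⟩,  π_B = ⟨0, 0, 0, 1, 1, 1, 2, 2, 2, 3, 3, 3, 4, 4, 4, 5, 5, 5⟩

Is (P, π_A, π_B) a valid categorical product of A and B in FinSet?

|A|·|B| = 3·6 = 18;  |P| = 18
Check the pairing map k ↦ (π_A(k), π_B(k)):
  0 -> (0,0)
  1 -> (1,0)
  2 -> (2,0)
  3 -> (0,1)
  4 -> (1,1)
  5 -> (2,1)
  6 -> (0,2)
  7 -> (1,2)
  8 -> (2,2)
  9 -> (0,3)
  10 -> (1,3)
  11 -> (2,3)
  12 -> (0,4)
  13 -> (1,4)
  14 -> (2,4)
  15 -> (0,5)
  16 -> (1,5)
  17 -> (2,5)
distinct pairs in image: 18 / 18 needed
  → bijection onto A×B; projections well-typed.

Answer: VALID PRODUCT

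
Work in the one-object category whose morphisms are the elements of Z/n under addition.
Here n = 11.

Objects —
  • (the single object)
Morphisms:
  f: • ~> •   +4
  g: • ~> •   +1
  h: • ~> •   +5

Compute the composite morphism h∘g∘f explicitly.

  0 +4≡4 +1≡5 +5≡10  (mod 11)
composite: +10

Answer: +10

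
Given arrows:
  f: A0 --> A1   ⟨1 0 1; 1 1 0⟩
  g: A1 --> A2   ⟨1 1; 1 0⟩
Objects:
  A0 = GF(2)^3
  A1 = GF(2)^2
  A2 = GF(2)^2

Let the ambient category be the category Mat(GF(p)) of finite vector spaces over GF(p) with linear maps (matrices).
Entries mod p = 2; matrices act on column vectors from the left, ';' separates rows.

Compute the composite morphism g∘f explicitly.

  e0=⟨1,0,0⟩ f-->⟨1,1⟩ g-->⟨0,1⟩
  e1=⟨0,1,0⟩ f-->⟨0,1⟩ g-->⟨1,0⟩
  e2=⟨0,0,1⟩ f-->⟨1,0⟩ g-->⟨1,1⟩
composite: ⟨0 1 1; 1 0 1⟩

Answer: ⟨0 1 1; 1 0 1⟩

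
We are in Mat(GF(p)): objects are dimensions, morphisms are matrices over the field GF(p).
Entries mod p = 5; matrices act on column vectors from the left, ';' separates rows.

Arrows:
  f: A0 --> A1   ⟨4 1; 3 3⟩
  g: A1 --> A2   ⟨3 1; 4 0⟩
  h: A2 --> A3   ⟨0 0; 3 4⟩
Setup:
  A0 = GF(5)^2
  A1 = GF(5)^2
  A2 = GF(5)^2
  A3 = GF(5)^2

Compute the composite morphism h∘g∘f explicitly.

  e0=[1,0] f-->[4,3] g-->[0,1] h-->[0,4]
  e1=[0,1] f-->[1,3] g-->[1,4] h-->[0,4]
⟦path⟧: ⟨0 0; 4 4⟩

Answer: ⟨0 0; 4 4⟩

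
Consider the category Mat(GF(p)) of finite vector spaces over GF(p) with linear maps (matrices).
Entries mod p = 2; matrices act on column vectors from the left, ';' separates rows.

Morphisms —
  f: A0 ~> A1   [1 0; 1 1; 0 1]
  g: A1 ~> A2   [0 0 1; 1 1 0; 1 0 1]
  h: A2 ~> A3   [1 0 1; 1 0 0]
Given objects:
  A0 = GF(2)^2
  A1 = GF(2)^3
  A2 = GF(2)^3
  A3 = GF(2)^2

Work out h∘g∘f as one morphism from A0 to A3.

  e0=[1,0] f~>[1,1,0] g~>[0,0,1] h~>[1,0]
  e1=[0,1] f~>[0,1,1] g~>[1,1,1] h~>[0,1]
⟦path⟧: [1 0; 0 1]

Answer: [1 0; 0 1]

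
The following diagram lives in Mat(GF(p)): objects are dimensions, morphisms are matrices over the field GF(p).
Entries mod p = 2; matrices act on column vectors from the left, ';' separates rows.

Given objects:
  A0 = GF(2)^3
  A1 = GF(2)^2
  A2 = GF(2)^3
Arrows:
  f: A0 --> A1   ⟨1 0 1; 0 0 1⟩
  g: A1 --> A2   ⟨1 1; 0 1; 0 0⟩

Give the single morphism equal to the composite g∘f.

Answer: ⟨1 0 0; 0 0 1; 0 0 0⟩

Derivation:
  e0=⟨1,0,0⟩ f-->⟨1,0⟩ g-->⟨1,0,0⟩
  e1=⟨0,1,0⟩ f-->⟨0,0⟩ g-->⟨0,0,0⟩
  e2=⟨0,0,1⟩ f-->⟨1,1⟩ g-->⟨0,1,0⟩
composite: ⟨1 0 0; 0 0 1; 0 0 0⟩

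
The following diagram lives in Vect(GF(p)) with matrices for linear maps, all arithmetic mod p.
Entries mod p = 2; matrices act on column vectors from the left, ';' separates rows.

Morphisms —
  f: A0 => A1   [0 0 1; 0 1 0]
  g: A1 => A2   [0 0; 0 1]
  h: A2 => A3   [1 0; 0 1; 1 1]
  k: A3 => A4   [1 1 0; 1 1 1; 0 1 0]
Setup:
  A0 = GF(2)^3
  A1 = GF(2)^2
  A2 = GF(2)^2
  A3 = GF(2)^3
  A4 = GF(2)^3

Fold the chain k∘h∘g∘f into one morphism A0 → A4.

Answer: [0 1 0; 0 0 0; 0 1 0]

Trace:
  e0=[1,0,0] f=>[0,0] g=>[0,0] h=>[0,0,0] k=>[0,0,0]
  e1=[0,1,0] f=>[0,1] g=>[0,1] h=>[0,1,1] k=>[1,0,1]
  e2=[0,0,1] f=>[1,0] g=>[0,0] h=>[0,0,0] k=>[0,0,0]
result: [0 1 0; 0 0 0; 0 1 0]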